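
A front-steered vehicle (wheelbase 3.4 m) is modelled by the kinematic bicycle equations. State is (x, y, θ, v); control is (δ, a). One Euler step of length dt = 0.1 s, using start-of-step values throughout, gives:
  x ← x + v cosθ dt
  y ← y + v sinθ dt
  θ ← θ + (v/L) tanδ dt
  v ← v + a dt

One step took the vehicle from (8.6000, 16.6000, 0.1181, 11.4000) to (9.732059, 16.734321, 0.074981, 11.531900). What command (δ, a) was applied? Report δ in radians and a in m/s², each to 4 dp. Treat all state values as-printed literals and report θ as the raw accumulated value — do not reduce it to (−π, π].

δ = -0.1279, a = 1.3190

a = (v'−v)/dt = (0.131900)/0.1 = 1.3190
Δθ = θ'−θ = -0.043119;  (v·dt/L) = 11.4000·0.1/3.4 = 0.335294
tan δ = Δθ·L/(v·dt) = -0.128601  →  δ = -0.1279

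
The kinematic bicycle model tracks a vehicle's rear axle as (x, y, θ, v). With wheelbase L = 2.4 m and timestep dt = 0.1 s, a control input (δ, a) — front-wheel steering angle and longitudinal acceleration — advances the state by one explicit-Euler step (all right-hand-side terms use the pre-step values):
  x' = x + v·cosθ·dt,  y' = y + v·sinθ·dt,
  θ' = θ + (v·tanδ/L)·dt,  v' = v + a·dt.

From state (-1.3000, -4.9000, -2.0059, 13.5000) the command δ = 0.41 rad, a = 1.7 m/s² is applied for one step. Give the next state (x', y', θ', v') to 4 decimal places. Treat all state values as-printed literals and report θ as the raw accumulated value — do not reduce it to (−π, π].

x' = -1.3000 + 13.5000·cos(-2.0059)·0.1 = -1.8690
y' = -4.9000 + 13.5000·sin(-2.0059)·0.1 = -6.1242
θ' = -2.0059 + (13.5000/2.4)·tan(0.41)·0.1 = -1.7614
v' = 13.5000 + 1.7000·0.1 = 13.6700

(-1.8690, -6.1242, -1.7614, 13.6700)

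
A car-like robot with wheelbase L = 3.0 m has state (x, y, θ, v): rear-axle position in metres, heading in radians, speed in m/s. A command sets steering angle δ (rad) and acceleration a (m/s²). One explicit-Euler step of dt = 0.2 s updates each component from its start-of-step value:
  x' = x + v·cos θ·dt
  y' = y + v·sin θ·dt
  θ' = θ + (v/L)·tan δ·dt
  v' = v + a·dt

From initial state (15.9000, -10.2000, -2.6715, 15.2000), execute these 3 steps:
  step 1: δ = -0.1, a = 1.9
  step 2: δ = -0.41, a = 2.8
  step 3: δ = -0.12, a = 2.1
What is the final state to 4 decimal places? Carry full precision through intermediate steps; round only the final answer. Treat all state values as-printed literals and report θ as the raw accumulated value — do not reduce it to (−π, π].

(7.0660, -12.4316, -3.3544, 16.5600)

after step 1 (δ=-0.1, a=1.9): (13.189760, -11.577025, -2.773172, 15.580000)
after step 2 (δ=-0.41, a=2.8): (10.282851, -12.699228, -3.224609, 16.140000)
after step 3 (δ=-0.12, a=2.1): (7.065968, -12.431558, -3.354353, 16.560000)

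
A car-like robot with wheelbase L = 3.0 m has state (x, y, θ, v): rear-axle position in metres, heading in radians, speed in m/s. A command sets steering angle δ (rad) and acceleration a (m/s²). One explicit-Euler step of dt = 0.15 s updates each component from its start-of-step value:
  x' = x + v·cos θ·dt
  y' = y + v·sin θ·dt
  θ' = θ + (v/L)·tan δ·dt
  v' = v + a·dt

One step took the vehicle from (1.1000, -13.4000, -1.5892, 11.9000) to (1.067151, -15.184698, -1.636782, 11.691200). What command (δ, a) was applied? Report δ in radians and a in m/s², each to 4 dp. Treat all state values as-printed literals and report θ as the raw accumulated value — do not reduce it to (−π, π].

a = (v'−v)/dt = (-0.208800)/0.15 = -1.3920
Δθ = θ'−θ = -0.047582;  (v·dt/L) = 11.9000·0.15/3.0 = 0.595000
tan δ = Δθ·L/(v·dt) = -0.079970  →  δ = -0.0798

δ = -0.0798, a = -1.3920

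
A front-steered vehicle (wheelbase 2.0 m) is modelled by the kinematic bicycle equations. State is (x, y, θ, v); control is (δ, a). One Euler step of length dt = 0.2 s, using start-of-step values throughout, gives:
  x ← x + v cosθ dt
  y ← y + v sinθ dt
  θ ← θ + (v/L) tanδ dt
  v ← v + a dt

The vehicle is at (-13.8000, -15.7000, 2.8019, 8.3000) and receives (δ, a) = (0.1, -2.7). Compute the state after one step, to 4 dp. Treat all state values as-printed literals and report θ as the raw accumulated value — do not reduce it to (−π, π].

(-15.3651, -15.1469, 2.8852, 7.7600)

x' = -13.8000 + 8.3000·cos(2.8019)·0.2 = -15.3651
y' = -15.7000 + 8.3000·sin(2.8019)·0.2 = -15.1469
θ' = 2.8019 + (8.3000/2.0)·tan(0.1)·0.2 = 2.8852
v' = 8.3000 − 2.7000·0.2 = 7.7600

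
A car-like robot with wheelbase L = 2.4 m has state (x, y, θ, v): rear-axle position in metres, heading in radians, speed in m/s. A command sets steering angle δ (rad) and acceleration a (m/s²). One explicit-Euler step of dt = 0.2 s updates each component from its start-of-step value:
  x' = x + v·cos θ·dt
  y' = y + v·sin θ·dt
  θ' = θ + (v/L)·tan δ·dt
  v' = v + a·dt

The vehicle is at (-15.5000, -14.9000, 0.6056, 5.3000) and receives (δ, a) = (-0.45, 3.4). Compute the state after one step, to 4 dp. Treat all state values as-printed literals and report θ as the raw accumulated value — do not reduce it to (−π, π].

(-14.6285, -14.2966, 0.3923, 5.9800)

x' = -15.5000 + 5.3000·cos(0.6056)·0.2 = -14.6285
y' = -14.9000 + 5.3000·sin(0.6056)·0.2 = -14.2966
θ' = 0.6056 + (5.3000/2.4)·tan(-0.45)·0.2 = 0.3923
v' = 5.3000 + 3.4000·0.2 = 5.9800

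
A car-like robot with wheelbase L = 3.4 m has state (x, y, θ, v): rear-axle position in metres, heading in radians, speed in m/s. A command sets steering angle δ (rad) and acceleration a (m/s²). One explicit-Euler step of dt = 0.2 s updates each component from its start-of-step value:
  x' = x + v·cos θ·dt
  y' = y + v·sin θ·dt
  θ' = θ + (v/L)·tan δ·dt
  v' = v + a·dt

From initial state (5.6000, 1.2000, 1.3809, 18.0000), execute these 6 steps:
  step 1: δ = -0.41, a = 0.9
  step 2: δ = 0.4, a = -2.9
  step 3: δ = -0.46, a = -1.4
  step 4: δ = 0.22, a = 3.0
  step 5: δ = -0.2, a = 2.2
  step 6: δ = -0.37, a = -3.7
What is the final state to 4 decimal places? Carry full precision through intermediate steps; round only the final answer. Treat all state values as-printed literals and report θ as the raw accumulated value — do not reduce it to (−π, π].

after step 1 (δ=-0.41, a=0.9): (6.279526, 4.735286, 0.920702, 18.180000)
after step 2 (δ=0.4, a=-2.9): (8.480256, 7.629639, 1.372842, 17.600000)
after step 3 (δ=-0.46, a=-1.4): (9.172512, 11.080897, 0.859907, 17.320000)
after step 4 (δ=0.22, a=3.0): (11.432799, 13.705854, 1.087736, 17.920000)
after step 5 (δ=-0.2, a=2.2): (13.097537, 16.879764, 0.874056, 18.360000)
after step 6 (δ=-0.37, a=-3.7): (15.453938, 19.695959, 0.455163, 17.620000)

(15.4539, 19.6960, 0.4552, 17.6200)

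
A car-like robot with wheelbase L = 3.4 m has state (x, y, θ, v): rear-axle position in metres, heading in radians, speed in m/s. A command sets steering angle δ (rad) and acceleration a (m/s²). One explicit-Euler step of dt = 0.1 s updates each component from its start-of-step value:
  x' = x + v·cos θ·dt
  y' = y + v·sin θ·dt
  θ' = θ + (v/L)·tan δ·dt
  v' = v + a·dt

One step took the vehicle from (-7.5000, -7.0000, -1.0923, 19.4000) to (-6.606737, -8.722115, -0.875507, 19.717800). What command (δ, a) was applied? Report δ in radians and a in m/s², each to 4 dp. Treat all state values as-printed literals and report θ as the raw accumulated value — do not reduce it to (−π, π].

a = (v'−v)/dt = (0.317800)/0.1 = 3.1780
Δθ = θ'−θ = 0.216793;  (v·dt/L) = 19.4000·0.1/3.4 = 0.570588
tan δ = Δθ·L/(v·dt) = 0.379946  →  δ = 0.3631

δ = 0.3631, a = 3.1780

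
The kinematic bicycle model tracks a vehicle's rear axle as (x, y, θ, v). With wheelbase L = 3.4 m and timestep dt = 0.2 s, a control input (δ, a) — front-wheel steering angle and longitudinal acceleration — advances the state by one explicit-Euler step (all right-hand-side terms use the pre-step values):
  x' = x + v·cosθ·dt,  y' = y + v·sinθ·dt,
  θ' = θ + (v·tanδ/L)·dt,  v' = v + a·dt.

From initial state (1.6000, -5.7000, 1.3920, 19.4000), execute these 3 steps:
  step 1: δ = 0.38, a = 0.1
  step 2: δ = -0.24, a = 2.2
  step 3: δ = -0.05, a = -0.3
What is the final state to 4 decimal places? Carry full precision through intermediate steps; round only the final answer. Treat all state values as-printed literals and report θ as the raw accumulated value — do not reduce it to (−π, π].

(1.2380, 5.8261, 1.5098, 19.8000)

after step 1 (δ=0.38, a=0.1): (2.290039, -1.881853, 1.847800, 19.420000)
after step 2 (δ=-0.24, a=2.2): (1.227862, 1.854085, 1.568248, 19.860000)
after step 3 (δ=-0.05, a=-0.3): (1.237986, 5.826072, 1.509787, 19.800000)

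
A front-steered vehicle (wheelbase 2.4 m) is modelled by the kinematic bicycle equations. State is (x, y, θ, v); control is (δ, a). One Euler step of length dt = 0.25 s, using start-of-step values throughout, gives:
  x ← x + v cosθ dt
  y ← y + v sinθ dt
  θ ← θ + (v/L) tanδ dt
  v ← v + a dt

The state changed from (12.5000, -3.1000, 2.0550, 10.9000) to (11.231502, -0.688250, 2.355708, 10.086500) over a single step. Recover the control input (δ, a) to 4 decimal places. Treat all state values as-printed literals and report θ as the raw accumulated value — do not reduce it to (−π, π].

δ = 0.2589, a = -3.2540

a = (v'−v)/dt = (-0.813500)/0.25 = -3.2540
Δθ = θ'−θ = 0.300708;  (v·dt/L) = 10.9000·0.25/2.4 = 1.135417
tan δ = Δθ·L/(v·dt) = 0.264844  →  δ = 0.2589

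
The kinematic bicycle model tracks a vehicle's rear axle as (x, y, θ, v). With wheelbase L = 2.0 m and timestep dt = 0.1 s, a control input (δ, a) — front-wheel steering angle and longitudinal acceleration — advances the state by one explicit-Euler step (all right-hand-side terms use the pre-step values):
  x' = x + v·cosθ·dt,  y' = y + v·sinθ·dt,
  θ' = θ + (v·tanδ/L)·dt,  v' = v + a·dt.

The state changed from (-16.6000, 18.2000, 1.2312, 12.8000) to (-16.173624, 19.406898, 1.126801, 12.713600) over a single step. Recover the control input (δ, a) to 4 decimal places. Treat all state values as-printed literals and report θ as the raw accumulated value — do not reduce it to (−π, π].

a = (v'−v)/dt = (-0.086400)/0.1 = -0.8640
Δθ = θ'−θ = -0.104399;  (v·dt/L) = 12.8000·0.1/2.0 = 0.640000
tan δ = Δθ·L/(v·dt) = -0.163123  →  δ = -0.1617

δ = -0.1617, a = -0.8640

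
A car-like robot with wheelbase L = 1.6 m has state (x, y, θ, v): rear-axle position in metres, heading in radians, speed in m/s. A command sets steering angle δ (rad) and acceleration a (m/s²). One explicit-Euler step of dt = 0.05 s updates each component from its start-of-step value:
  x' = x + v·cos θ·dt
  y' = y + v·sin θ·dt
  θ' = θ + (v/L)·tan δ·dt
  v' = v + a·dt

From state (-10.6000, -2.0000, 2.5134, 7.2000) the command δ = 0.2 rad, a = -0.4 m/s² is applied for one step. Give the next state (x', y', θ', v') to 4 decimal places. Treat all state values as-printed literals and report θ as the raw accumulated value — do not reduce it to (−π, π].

x' = -10.6000 + 7.2000·cos(2.5134)·0.05 = -10.8913
y' = -2.0000 + 7.2000·sin(2.5134)·0.05 = -1.7884
θ' = 2.5134 + (7.2000/1.6)·tan(0.2)·0.05 = 2.5590
v' = 7.2000 − 0.4000·0.05 = 7.1800

(-10.8913, -1.7884, 2.5590, 7.1800)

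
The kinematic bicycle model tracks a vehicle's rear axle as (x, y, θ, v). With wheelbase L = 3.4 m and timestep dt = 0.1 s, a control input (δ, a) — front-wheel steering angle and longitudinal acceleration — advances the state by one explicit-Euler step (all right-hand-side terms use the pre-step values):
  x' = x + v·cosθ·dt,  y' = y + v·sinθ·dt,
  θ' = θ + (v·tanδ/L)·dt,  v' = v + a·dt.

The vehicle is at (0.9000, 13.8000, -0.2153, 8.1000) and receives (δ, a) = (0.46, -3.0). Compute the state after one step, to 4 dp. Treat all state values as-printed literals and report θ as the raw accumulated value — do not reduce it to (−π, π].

(1.6913, 13.6270, -0.0973, 7.8000)

x' = 0.9000 + 8.1000·cos(-0.2153)·0.1 = 1.6913
y' = 13.8000 + 8.1000·sin(-0.2153)·0.1 = 13.6270
θ' = -0.2153 + (8.1000/3.4)·tan(0.46)·0.1 = -0.0973
v' = 8.1000 − 3.0000·0.1 = 7.8000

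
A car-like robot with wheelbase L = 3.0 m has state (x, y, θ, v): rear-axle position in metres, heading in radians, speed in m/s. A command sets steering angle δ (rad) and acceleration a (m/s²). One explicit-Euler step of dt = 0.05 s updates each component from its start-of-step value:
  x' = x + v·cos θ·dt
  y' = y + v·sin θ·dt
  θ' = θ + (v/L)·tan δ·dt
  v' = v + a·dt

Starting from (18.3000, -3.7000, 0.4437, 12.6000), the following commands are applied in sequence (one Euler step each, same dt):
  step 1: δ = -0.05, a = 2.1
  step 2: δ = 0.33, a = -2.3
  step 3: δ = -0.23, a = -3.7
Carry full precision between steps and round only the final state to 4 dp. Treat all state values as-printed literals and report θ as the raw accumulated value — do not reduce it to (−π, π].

after step 1 (δ=-0.05, a=2.1): (18.868997, -3.429551, 0.433191, 12.705000)
after step 2 (δ=0.33, a=-2.3): (19.445569, -3.162892, 0.505721, 12.590000)
after step 3 (δ=-0.23, a=-3.7): (19.996272, -2.857939, 0.456590, 12.405000)

(19.9963, -2.8579, 0.4566, 12.4050)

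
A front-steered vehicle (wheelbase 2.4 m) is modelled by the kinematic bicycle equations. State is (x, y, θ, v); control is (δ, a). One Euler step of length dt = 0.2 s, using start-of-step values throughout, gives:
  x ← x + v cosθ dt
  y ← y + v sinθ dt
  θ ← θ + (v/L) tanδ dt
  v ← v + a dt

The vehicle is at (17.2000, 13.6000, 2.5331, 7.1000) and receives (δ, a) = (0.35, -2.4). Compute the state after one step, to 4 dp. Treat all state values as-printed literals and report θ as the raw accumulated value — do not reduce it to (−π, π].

(16.0349, 14.4117, 2.7491, 6.6200)

x' = 17.2000 + 7.1000·cos(2.5331)·0.2 = 16.0349
y' = 13.6000 + 7.1000·sin(2.5331)·0.2 = 14.4117
θ' = 2.5331 + (7.1000/2.4)·tan(0.35)·0.2 = 2.7491
v' = 7.1000 − 2.4000·0.2 = 6.6200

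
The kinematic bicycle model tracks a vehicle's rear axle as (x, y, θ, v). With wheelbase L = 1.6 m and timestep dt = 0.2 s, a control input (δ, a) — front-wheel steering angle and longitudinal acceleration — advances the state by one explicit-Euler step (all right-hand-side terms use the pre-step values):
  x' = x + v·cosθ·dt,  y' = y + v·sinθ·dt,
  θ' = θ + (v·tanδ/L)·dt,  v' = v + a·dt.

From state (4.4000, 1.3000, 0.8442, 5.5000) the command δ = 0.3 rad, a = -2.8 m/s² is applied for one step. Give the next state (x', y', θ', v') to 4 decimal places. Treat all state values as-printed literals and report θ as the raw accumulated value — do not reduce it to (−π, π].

x' = 4.4000 + 5.5000·cos(0.8442)·0.2 = 5.1308
y' = 1.3000 + 5.5000·sin(0.8442)·0.2 = 2.1222
θ' = 0.8442 + (5.5000/1.6)·tan(0.3)·0.2 = 1.0569
v' = 5.5000 − 2.8000·0.2 = 4.9400

(5.1308, 2.1222, 1.0569, 4.9400)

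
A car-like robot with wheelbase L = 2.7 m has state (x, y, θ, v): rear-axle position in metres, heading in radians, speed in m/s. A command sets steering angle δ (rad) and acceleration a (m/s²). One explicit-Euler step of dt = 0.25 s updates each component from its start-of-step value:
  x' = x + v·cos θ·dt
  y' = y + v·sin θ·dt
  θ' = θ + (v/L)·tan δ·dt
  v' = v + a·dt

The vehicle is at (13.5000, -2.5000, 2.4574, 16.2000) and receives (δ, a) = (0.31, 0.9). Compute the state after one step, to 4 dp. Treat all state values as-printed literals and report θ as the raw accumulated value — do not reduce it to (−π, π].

x' = 13.5000 + 16.2000·cos(2.4574)·0.25 = 10.3615
y' = -2.5000 + 16.2000·sin(2.4574)·0.25 = 0.0598
θ' = 2.4574 + (16.2000/2.7)·tan(0.31)·0.25 = 2.9379
v' = 16.2000 + 0.9000·0.25 = 16.4250

(10.3615, 0.0598, 2.9379, 16.4250)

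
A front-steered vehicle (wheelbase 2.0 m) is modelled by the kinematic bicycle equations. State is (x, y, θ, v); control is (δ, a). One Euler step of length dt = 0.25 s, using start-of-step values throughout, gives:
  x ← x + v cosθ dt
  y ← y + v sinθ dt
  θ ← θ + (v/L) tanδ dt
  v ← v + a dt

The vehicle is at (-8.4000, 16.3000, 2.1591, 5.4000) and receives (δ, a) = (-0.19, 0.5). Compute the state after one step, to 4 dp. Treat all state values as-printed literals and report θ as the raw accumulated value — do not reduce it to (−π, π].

x' = -8.4000 + 5.4000·cos(2.1591)·0.25 = -9.1492
y' = 16.3000 + 5.4000·sin(2.1591)·0.25 = 17.4230
θ' = 2.1591 + (5.4000/2.0)·tan(-0.19)·0.25 = 2.0293
v' = 5.4000 + 0.5000·0.25 = 5.5250

(-9.1492, 17.4230, 2.0293, 5.5250)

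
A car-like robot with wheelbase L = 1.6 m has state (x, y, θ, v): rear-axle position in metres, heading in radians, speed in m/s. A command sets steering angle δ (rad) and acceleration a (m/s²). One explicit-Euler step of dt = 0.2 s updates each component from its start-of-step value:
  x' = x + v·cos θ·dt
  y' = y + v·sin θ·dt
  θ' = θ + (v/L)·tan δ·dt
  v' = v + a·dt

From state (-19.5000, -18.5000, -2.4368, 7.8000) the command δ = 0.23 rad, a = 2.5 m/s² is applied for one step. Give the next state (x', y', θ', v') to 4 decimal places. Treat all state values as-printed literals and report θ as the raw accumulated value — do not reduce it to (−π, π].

x' = -19.5000 + 7.8000·cos(-2.4368)·0.2 = -20.6883
y' = -18.5000 + 7.8000·sin(-2.4368)·0.2 = -19.5107
θ' = -2.4368 + (7.8000/1.6)·tan(0.23)·0.2 = -2.2085
v' = 7.8000 + 2.5000·0.2 = 8.3000

(-20.6883, -19.5107, -2.2085, 8.3000)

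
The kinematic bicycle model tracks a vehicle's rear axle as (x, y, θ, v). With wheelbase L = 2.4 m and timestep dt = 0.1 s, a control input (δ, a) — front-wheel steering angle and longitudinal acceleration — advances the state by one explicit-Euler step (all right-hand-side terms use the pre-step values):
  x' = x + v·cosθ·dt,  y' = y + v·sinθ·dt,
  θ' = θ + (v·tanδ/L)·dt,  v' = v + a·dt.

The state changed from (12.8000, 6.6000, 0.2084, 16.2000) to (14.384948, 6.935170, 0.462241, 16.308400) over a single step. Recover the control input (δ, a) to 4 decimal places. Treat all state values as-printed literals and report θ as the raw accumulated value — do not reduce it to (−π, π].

a = (v'−v)/dt = (0.108400)/0.1 = 1.0840
Δθ = θ'−θ = 0.253841;  (v·dt/L) = 16.2000·0.1/2.4 = 0.675000
tan δ = Δθ·L/(v·dt) = 0.376061  →  δ = 0.3597

δ = 0.3597, a = 1.0840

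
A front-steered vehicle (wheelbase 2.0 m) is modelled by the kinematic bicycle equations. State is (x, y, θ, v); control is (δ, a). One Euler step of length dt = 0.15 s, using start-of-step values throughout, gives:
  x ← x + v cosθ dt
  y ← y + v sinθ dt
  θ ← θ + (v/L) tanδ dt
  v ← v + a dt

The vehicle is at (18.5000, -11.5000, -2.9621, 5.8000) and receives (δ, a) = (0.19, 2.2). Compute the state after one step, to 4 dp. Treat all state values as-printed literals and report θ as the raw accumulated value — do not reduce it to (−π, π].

x' = 18.5000 + 5.8000·cos(-2.9621)·0.15 = 17.6440
y' = -11.5000 + 5.8000·sin(-2.9621)·0.15 = -11.6553
θ' = -2.9621 + (5.8000/2.0)·tan(0.19)·0.15 = -2.8784
v' = 5.8000 + 2.2000·0.15 = 6.1300

(17.6440, -11.6553, -2.8784, 6.1300)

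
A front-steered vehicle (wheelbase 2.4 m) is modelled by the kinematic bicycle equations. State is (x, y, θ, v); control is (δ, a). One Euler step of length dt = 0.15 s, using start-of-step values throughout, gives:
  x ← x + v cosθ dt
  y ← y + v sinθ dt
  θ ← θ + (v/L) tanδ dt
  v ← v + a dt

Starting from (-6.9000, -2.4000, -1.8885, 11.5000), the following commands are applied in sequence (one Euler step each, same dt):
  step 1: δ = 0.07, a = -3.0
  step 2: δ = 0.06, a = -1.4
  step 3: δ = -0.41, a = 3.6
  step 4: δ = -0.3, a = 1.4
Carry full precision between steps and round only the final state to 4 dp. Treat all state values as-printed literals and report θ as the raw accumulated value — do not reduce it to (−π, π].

(-9.0893, -8.7031, -2.3111, 11.5900)

after step 1 (δ=0.07, a=-3.0): (-7.438866, -4.038673, -1.838105, 11.050000)
after step 2 (δ=0.06, a=-1.4): (-7.876673, -5.637307, -1.796618, 10.840000)
after step 3 (δ=-0.41, a=3.6): (-8.240746, -7.222024, -2.091081, 11.380000)
after step 4 (δ=-0.3, a=1.4): (-9.089341, -8.703150, -2.311096, 11.590000)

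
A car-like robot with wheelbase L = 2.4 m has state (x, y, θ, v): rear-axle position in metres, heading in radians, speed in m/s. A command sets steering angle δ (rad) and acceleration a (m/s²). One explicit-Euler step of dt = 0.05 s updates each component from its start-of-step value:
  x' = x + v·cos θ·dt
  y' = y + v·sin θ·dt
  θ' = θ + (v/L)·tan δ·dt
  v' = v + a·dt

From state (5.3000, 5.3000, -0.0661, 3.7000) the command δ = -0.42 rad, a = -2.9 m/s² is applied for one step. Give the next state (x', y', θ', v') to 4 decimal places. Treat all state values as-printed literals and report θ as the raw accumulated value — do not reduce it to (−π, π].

(5.4846, 5.2878, -0.1005, 3.5550)

x' = 5.3000 + 3.7000·cos(-0.0661)·0.05 = 5.4846
y' = 5.3000 + 3.7000·sin(-0.0661)·0.05 = 5.2878
θ' = -0.0661 + (3.7000/2.4)·tan(-0.42)·0.05 = -0.1005
v' = 3.7000 − 2.9000·0.05 = 3.5550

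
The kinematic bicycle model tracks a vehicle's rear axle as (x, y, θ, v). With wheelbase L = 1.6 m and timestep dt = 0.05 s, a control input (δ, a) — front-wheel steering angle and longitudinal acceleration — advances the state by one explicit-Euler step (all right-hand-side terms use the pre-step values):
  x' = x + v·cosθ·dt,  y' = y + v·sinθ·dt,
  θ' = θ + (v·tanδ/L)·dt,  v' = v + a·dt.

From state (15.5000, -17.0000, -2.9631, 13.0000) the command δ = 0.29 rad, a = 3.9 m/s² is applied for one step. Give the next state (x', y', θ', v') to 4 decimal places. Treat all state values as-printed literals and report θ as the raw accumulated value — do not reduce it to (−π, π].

(14.8603, -17.1154, -2.8419, 13.1950)

x' = 15.5000 + 13.0000·cos(-2.9631)·0.05 = 14.8603
y' = -17.0000 + 13.0000·sin(-2.9631)·0.05 = -17.1154
θ' = -2.9631 + (13.0000/1.6)·tan(0.29)·0.05 = -2.8419
v' = 13.0000 + 3.9000·0.05 = 13.1950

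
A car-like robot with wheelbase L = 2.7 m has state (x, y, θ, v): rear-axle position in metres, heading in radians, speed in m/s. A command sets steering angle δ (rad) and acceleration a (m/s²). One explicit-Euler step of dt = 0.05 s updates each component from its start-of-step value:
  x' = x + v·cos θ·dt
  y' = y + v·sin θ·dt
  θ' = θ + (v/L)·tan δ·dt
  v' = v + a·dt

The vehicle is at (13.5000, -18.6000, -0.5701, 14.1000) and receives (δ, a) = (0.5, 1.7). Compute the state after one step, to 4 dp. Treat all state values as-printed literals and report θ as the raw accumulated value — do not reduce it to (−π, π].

(14.0935, -18.9805, -0.4275, 14.1850)

x' = 13.5000 + 14.1000·cos(-0.5701)·0.05 = 14.0935
y' = -18.6000 + 14.1000·sin(-0.5701)·0.05 = -18.9805
θ' = -0.5701 + (14.1000/2.7)·tan(0.5)·0.05 = -0.4275
v' = 14.1000 + 1.7000·0.05 = 14.1850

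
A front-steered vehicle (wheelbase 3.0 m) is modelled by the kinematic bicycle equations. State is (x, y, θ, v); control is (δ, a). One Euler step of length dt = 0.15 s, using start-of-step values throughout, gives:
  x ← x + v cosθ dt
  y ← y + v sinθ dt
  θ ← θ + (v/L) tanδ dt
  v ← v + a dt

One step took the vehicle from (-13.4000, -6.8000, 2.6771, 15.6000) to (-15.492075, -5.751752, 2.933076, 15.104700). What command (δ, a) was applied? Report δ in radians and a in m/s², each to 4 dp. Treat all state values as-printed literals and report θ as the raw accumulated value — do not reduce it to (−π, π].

δ = 0.3171, a = -3.3020

a = (v'−v)/dt = (-0.495300)/0.15 = -3.3020
Δθ = θ'−θ = 0.255976;  (v·dt/L) = 15.6000·0.15/3.0 = 0.780000
tan δ = Δθ·L/(v·dt) = 0.328174  →  δ = 0.3171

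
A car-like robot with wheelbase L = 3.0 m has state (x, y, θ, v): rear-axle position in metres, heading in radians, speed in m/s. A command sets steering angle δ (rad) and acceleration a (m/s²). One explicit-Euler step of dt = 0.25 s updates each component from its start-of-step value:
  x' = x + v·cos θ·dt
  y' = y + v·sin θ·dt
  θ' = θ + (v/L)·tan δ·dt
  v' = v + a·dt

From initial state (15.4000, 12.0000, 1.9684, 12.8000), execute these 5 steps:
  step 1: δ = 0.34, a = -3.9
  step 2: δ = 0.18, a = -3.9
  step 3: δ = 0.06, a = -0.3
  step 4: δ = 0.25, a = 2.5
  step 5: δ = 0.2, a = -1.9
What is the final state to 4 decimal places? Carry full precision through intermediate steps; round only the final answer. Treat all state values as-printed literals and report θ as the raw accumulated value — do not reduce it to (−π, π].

after step 1 (δ=0.34, a=-3.9): (14.160928, 14.950373, 2.345719, 11.825000)
after step 2 (δ=0.18, a=-3.9): (12.092555, 17.062539, 2.525035, 10.850000)
after step 3 (δ=0.06, a=-0.3): (9.879497, 18.630988, 2.579350, 10.775000)
after step 4 (δ=0.25, a=2.5): (7.600418, 20.066985, 2.808626, 11.400000)
after step 5 (δ=0.2, a=-1.9): (4.906949, 20.998502, 3.001201, 10.925000)

(4.9069, 20.9985, 3.0012, 10.9250)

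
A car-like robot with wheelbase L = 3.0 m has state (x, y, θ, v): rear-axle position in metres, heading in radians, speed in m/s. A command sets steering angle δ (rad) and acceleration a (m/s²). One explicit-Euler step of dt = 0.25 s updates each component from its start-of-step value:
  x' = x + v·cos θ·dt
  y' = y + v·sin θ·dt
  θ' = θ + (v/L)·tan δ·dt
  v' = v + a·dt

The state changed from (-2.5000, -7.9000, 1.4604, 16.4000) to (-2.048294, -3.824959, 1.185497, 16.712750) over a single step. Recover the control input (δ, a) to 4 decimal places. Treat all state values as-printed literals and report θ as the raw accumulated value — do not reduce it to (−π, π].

δ = -0.1985, a = 1.2510

a = (v'−v)/dt = (0.312750)/0.25 = 1.2510
Δθ = θ'−θ = -0.274903;  (v·dt/L) = 16.4000·0.25/3.0 = 1.366667
tan δ = Δθ·L/(v·dt) = -0.201149  →  δ = -0.1985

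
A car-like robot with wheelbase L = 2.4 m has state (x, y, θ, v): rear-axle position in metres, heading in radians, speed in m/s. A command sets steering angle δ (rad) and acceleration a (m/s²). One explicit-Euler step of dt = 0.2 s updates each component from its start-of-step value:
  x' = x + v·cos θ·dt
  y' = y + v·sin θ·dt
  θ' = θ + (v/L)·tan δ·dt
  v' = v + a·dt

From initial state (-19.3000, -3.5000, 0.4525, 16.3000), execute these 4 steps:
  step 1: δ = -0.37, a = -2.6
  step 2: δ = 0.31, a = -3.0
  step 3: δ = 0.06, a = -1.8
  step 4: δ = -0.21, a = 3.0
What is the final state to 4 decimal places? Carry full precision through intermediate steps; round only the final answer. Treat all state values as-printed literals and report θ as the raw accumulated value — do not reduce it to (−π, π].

(-7.6627, -0.0606, 0.1596, 15.4200)

after step 1 (δ=-0.37, a=-2.6): (-16.368097, -2.074678, -0.074347, 15.780000)
after step 2 (δ=0.31, a=-3.0): (-13.220815, -2.309103, 0.346883, 15.180000)
after step 3 (δ=0.06, a=-1.8): (-10.365649, -1.276959, 0.422874, 14.820000)
after step 4 (δ=-0.21, a=3.0): (-7.662738, -0.060583, 0.159644, 15.420000)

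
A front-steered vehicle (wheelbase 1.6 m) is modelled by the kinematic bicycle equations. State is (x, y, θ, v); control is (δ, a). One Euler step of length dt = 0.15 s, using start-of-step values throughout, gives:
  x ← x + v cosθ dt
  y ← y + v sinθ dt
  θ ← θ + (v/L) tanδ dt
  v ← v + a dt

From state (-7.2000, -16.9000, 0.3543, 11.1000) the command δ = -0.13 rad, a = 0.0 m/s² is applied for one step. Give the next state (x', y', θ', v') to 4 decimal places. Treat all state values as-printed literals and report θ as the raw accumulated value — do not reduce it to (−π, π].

x' = -7.2000 + 11.1000·cos(0.3543)·0.15 = -5.6384
y' = -16.9000 + 11.1000·sin(0.3543)·0.15 = -16.3224
θ' = 0.3543 + (11.1000/1.6)·tan(-0.13)·0.15 = 0.2183
v' = 11.1000 + 0.0000·0.15 = 11.1000

(-5.6384, -16.3224, 0.2183, 11.1000)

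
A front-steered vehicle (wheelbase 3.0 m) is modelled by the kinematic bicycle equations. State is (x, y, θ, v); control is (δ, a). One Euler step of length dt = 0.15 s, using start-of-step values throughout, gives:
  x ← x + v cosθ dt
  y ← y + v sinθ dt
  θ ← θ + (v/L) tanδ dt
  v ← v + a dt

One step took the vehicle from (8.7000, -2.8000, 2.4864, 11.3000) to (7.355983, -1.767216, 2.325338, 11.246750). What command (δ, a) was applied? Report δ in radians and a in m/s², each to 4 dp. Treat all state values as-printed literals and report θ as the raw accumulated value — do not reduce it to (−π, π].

δ = -0.2777, a = -0.3550

a = (v'−v)/dt = (-0.053250)/0.15 = -0.3550
Δθ = θ'−θ = -0.161062;  (v·dt/L) = 11.3000·0.15/3.0 = 0.565000
tan δ = Δθ·L/(v·dt) = -0.285065  →  δ = -0.2777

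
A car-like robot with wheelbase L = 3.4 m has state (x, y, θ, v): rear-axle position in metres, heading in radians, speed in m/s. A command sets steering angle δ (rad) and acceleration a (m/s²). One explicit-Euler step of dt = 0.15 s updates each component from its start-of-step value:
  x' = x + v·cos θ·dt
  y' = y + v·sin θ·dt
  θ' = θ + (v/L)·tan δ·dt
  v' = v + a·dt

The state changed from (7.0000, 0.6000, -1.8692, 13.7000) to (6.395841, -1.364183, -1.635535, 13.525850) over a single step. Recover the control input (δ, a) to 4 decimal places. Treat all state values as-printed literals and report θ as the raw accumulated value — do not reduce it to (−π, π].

a = (v'−v)/dt = (-0.174150)/0.15 = -1.1610
Δθ = θ'−θ = 0.233665;  (v·dt/L) = 13.7000·0.15/3.4 = 0.604412
tan δ = Δθ·L/(v·dt) = 0.386599  →  δ = 0.3689

δ = 0.3689, a = -1.1610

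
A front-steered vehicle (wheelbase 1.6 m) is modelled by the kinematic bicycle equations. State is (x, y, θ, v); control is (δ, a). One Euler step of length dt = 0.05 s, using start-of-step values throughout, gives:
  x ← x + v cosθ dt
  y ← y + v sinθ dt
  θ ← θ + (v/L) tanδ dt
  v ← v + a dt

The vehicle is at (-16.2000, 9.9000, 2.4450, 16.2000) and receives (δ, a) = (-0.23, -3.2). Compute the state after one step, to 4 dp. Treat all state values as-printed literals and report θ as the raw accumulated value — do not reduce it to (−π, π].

x' = -16.2000 + 16.2000·cos(2.4450)·0.05 = -16.8213
y' = 9.9000 + 16.2000·sin(2.4450)·0.05 = 10.4197
θ' = 2.4450 + (16.2000/1.6)·tan(-0.23)·0.05 = 2.3265
v' = 16.2000 − 3.2000·0.05 = 16.0400

(-16.8213, 10.4197, 2.3265, 16.0400)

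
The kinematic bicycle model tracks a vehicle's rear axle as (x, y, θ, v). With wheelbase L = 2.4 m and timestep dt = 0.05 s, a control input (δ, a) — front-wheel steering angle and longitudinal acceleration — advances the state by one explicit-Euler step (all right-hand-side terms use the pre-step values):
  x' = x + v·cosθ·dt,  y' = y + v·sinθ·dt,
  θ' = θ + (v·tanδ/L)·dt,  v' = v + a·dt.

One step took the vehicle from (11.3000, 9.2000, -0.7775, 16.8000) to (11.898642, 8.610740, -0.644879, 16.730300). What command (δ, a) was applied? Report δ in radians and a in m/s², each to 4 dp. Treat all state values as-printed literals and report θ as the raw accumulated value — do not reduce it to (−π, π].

a = (v'−v)/dt = (-0.069700)/0.05 = -1.3940
Δθ = θ'−θ = 0.132621;  (v·dt/L) = 16.8000·0.05/2.4 = 0.350000
tan δ = Δθ·L/(v·dt) = 0.378917  →  δ = 0.3622

δ = 0.3622, a = -1.3940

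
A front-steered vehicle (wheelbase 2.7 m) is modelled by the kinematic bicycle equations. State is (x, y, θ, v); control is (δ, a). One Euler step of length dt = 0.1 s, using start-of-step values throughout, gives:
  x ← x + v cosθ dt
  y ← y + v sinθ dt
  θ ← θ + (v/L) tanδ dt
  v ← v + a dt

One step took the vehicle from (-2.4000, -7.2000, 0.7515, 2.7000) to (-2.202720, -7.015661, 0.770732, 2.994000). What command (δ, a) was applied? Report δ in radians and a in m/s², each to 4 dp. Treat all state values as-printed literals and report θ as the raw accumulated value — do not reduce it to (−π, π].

a = (v'−v)/dt = (0.294000)/0.1 = 2.9400
Δθ = θ'−θ = 0.019232;  (v·dt/L) = 2.7000·0.1/2.7 = 0.100000
tan δ = Δθ·L/(v·dt) = 0.192320  →  δ = 0.1900

δ = 0.1900, a = 2.9400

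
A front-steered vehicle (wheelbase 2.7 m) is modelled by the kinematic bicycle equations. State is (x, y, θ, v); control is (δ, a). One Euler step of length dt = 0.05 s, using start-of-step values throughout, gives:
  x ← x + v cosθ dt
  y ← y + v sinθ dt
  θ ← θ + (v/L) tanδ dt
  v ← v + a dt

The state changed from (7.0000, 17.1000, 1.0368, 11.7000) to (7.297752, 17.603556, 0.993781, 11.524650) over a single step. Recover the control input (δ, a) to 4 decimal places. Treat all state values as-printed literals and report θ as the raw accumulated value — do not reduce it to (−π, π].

δ = -0.1960, a = -3.5070

a = (v'−v)/dt = (-0.175350)/0.05 = -3.5070
Δθ = θ'−θ = -0.043019;  (v·dt/L) = 11.7000·0.05/2.7 = 0.216667
tan δ = Δθ·L/(v·dt) = -0.198549  →  δ = -0.1960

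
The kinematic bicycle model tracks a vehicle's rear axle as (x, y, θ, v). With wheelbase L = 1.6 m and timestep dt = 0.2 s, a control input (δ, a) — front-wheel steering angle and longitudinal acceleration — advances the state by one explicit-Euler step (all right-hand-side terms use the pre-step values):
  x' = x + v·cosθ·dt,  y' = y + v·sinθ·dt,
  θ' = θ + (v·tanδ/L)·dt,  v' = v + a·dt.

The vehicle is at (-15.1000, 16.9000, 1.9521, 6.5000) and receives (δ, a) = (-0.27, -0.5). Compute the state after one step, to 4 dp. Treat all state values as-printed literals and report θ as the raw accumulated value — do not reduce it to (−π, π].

x' = -15.1000 + 6.5000·cos(1.9521)·0.2 = -15.5838
y' = 16.9000 + 6.5000·sin(1.9521)·0.2 = 18.1066
θ' = 1.9521 + (6.5000/1.6)·tan(-0.27)·0.2 = 1.7272
v' = 6.5000 − 0.5000·0.2 = 6.4000

(-15.5838, 18.1066, 1.7272, 6.4000)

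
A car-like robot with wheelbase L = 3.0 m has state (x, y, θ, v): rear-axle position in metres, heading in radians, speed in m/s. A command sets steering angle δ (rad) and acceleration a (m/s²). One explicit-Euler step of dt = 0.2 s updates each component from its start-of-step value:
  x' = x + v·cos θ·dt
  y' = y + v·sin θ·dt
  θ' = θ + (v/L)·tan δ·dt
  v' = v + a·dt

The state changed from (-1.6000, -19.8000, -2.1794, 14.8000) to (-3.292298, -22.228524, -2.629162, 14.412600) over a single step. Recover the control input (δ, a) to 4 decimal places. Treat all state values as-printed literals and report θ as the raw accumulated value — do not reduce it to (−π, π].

δ = -0.4277, a = -1.9370

a = (v'−v)/dt = (-0.387400)/0.2 = -1.9370
Δθ = θ'−θ = -0.449762;  (v·dt/L) = 14.8000·0.2/3.0 = 0.986667
tan δ = Δθ·L/(v·dt) = -0.455840  →  δ = -0.4277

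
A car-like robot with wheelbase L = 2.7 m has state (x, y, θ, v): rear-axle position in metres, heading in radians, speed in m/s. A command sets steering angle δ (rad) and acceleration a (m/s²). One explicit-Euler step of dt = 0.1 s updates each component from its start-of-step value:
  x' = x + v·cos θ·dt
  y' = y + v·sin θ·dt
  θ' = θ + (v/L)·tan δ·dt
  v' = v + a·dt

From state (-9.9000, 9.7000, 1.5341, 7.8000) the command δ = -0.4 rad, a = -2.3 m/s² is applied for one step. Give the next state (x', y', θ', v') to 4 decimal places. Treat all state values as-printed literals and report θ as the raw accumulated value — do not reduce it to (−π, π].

x' = -9.9000 + 7.8000·cos(1.5341)·0.1 = -9.8714
y' = 9.7000 + 7.8000·sin(1.5341)·0.1 = 10.4795
θ' = 1.5341 + (7.8000/2.7)·tan(-0.4)·0.1 = 1.4120
v' = 7.8000 − 2.3000·0.1 = 7.5700

(-9.8714, 10.4795, 1.4120, 7.5700)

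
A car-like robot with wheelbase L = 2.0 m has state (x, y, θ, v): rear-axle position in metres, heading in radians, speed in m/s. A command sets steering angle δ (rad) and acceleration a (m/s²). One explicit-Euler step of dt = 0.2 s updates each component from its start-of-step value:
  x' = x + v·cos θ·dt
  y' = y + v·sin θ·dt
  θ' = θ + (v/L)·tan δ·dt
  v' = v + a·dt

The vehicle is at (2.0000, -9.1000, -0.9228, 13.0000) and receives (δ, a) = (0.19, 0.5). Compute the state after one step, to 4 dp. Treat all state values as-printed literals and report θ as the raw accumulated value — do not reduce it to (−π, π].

x' = 2.0000 + 13.0000·cos(-0.9228)·0.2 = 3.5693
y' = -9.1000 + 13.0000·sin(-0.9228)·0.2 = -11.1730
θ' = -0.9228 + (13.0000/2.0)·tan(0.19)·0.2 = -0.6728
v' = 13.0000 + 0.5000·0.2 = 13.1000

(3.5693, -11.1730, -0.6728, 13.1000)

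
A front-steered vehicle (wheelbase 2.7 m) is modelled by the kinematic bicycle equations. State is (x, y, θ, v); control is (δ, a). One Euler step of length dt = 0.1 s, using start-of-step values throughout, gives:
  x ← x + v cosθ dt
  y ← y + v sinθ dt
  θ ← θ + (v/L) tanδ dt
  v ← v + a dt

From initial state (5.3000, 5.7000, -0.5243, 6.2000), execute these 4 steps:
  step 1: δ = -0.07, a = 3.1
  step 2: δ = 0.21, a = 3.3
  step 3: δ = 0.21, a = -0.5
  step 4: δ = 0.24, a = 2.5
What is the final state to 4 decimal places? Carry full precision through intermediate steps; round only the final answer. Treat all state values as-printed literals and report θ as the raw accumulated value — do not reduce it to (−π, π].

(7.6145, 4.4472, -0.3735, 7.0400)

after step 1 (δ=-0.07, a=3.1): (5.836718, 5.389624, -0.540400, 6.510000)
after step 2 (δ=0.21, a=3.3): (6.394953, 5.054698, -0.489009, 6.840000)
after step 3 (δ=0.21, a=-0.5): (6.998787, 4.733387, -0.435013, 6.790000)
after step 4 (δ=0.24, a=2.5): (7.614548, 4.447242, -0.373472, 7.040000)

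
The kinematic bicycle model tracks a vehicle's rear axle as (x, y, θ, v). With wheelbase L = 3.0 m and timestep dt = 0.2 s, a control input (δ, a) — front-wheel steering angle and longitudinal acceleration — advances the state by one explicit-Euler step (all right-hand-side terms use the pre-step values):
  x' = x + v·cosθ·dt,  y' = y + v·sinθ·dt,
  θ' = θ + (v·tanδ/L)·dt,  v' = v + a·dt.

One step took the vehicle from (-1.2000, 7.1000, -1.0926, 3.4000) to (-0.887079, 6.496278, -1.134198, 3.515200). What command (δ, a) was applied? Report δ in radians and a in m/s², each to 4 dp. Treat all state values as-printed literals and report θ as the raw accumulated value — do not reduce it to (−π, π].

δ = -0.1815, a = 0.5760

a = (v'−v)/dt = (0.115200)/0.2 = 0.5760
Δθ = θ'−θ = -0.041598;  (v·dt/L) = 3.4000·0.2/3.0 = 0.226667
tan δ = Δθ·L/(v·dt) = -0.183521  →  δ = -0.1815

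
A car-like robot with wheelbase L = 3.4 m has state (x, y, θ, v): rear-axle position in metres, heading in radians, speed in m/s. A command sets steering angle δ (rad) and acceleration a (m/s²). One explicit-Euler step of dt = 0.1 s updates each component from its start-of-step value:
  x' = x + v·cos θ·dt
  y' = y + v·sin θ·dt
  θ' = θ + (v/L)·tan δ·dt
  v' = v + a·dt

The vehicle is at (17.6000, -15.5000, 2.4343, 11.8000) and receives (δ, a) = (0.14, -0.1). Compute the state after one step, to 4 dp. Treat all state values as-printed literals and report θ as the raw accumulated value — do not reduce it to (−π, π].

x' = 17.6000 + 11.8000·cos(2.4343)·0.1 = 16.7031
y' = -15.5000 + 11.8000·sin(2.4343)·0.1 = -14.7333
θ' = 2.4343 + (11.8000/3.4)·tan(0.14)·0.1 = 2.4832
v' = 11.8000 − 0.1000·0.1 = 11.7900

(16.7031, -14.7333, 2.4832, 11.7900)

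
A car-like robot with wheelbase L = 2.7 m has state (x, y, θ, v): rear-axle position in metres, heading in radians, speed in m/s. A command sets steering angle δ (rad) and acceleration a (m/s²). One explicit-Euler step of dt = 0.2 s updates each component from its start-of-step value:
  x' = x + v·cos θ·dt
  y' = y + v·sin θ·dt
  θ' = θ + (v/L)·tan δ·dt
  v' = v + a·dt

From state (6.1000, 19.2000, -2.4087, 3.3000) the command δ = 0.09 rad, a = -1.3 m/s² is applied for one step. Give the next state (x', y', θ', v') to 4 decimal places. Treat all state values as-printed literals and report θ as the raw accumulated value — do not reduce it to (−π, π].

x' = 6.1000 + 3.3000·cos(-2.4087)·0.2 = 5.6095
y' = 19.2000 + 3.3000·sin(-2.4087)·0.2 = 18.7584
θ' = -2.4087 + (3.3000/2.7)·tan(0.09)·0.2 = -2.3866
v' = 3.3000 − 1.3000·0.2 = 3.0400

(5.6095, 18.7584, -2.3866, 3.0400)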